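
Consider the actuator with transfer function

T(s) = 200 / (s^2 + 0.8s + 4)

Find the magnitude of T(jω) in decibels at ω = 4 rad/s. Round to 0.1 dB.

24.1 dB

At s = jω = j4:
quadratic: (j4)² + 0.8·j4 + 4 = -12 + j3.2 → |·| ≈ 12.419, ∠ ≈ 165.07°
|T| = 200 / 12.419 ≈ 16.104
Gain = 20 log₁₀(16.104) ≈ 24.14 dB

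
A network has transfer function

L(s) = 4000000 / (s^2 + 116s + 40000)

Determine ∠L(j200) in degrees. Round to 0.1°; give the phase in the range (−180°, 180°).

-90.0°

At s = jω = j200:
quadratic: (j200)² + 116·j200 + 40000 = 0 + j23200 → |·| ≈ 23200, ∠ ≈ 90.00°
∠L = 0.00° − 90.00° = -90.00°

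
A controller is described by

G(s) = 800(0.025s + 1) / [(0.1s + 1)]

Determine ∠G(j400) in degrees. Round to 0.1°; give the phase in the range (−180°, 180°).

-4.3°

At ω = 400 rad/s:
zero (1 + j400·0.025) = 1 + j10 → |·| ≈ 10.05, ∠ ≈ 84.29°
pole (1 + j400·0.1) = 1 + j40 → |·| ≈ 40.012, ∠ ≈ 88.57°
∠G = (84.29°) − (88.57°) = -4.28°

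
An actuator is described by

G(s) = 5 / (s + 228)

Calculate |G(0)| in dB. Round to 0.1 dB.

G(0) = 5 / 228 ≈ 0.02193
20 log₁₀(0.02193) ≈ -33.18 dB

-33.2 dB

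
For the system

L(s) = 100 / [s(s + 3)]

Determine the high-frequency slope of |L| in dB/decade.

Each pole contributes −20 dB/decade at high frequency; each zero contributes +20 dB/decade.
Net: 0 zero(s) − 2 pole(s) → -40 dB/decade.

-40 dB/decade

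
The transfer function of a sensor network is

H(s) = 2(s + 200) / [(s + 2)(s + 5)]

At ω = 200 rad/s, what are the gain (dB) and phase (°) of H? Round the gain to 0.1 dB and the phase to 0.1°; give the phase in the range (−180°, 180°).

-37.0 dB, -133.0°

At s = jω = j200:
zero (s+200): 200 + j200 → |·| = √(200²+200²) = √80000 ≈ 282.84, ∠ = arctan(200/200) ≈ 45.00°
pole (s+2): 2 + j200 → |·| = √(2²+200²) = √40004 ≈ 200.01, ∠ = arctan(200/2) ≈ 89.43°
pole (s+5): 5 + j200 → |·| = √(5²+200²) = √40025 ≈ 200.06, ∠ = arctan(200/5) ≈ 88.57°
|H| = 2 · 282.84 / 40014 ≈ 0.014137
Gain = 20 log₁₀(0.014137) ≈ -36.99 dB
∠H = 45.00° − 178.00° = -133.00°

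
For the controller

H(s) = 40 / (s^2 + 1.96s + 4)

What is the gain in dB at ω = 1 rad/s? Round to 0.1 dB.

At s = jω = j1:
quadratic: (j1)² + 1.96·j1 + 4 = 3 + j1.96 → |·| ≈ 3.5835, ∠ ≈ 33.16°
|H| = 40 / 3.5835 ≈ 11.162
Gain = 20 log₁₀(11.162) ≈ 20.95 dB

21.0 dB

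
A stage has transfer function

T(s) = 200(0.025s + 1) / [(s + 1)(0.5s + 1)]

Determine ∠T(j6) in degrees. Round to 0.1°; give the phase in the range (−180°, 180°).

At ω = 6 rad/s:
zero (1 + j6·0.025) = 1 + j0.15 → |·| ≈ 1.0112, ∠ ≈ 8.53°
pole (1 + j6·1) = 1 + j6 → |·| ≈ 6.0828, ∠ ≈ 80.54°
pole (1 + j6·0.5) = 1 + j3 → |·| ≈ 3.1623, ∠ ≈ 71.57°
∠T = (8.53°) − (80.54° + 71.57°) = -143.58°

-143.6°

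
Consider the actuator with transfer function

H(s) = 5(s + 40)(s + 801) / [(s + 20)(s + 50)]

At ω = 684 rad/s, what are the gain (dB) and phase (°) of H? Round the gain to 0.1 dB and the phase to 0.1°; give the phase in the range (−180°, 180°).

At s = jω = j684:
zero (s+40): 40 + j684 → |·| = √(40²+684²) = √469456 ≈ 685.17, ∠ = arctan(684/40) ≈ 86.65°
zero (s+801): 801 + j684 → |·| = √(801²+684²) = √1109457 ≈ 1053.3, ∠ = arctan(684/801) ≈ 40.50°
pole (s+20): 20 + j684 → |·| = √(20²+684²) = √468256 ≈ 684.29, ∠ = arctan(684/20) ≈ 88.33°
pole (s+50): 50 + j684 → |·| = √(50²+684²) = √470356 ≈ 685.83, ∠ = arctan(684/50) ≈ 85.82°
|H| = 5 · 7.2169e+05 / 4.6931e+05 ≈ 7.6888
Gain = 20 log₁₀(7.6888) ≈ 17.72 dB
∠H = 127.15° − 174.15° = -47.00°

17.7 dB, -47.0°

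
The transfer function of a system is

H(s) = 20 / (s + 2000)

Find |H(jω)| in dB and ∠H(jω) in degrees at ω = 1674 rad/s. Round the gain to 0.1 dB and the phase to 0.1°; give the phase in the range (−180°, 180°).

-42.3 dB, -39.9°

At s = jω = j1674:
pole (s+2000): 2000 + j1674 → |·| = √(2000²+1674²) = √6802276 ≈ 2608.1, ∠ = arctan(1674/2000) ≈ 39.93°
|H| = 20 / 2608.1 ≈ 0.0076684
Gain = 20 log₁₀(0.0076684) ≈ -42.31 dB
∠H = 0.00° − 39.93° = -39.93°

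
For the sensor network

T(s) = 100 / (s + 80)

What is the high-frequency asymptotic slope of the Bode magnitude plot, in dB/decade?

Each pole contributes −20 dB/decade at high frequency; each zero contributes +20 dB/decade.
Net: 0 zero(s) − 1 pole(s) → -20 dB/decade.

-20 dB/decade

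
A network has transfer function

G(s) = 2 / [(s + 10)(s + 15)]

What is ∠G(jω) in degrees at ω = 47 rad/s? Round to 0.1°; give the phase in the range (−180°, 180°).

At s = jω = j47:
pole (s+10): 10 + j47 → |·| = √(10²+47²) = √2309 ≈ 48.052, ∠ = arctan(47/10) ≈ 77.99°
pole (s+15): 15 + j47 → |·| = √(15²+47²) = √2434 ≈ 49.336, ∠ = arctan(47/15) ≈ 72.30°
∠G = 0.00° − 150.29° = -150.29°

-150.3°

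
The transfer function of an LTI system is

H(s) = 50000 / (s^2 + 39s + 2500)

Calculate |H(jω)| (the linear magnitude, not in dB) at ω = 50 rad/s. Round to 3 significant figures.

At s = jω = j50:
quadratic: (j50)² + 39·j50 + 2500 = 0 + j1950 → |·| ≈ 1950, ∠ ≈ 90.00°
|H| = 50000 / 1950 ≈ 25.641

25.6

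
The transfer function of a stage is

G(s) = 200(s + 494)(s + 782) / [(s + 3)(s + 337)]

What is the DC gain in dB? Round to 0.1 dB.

G(0) = 200·494·782 / (3·337) ≈ 76421
20 log₁₀(76421) ≈ 97.66 dB

97.7 dB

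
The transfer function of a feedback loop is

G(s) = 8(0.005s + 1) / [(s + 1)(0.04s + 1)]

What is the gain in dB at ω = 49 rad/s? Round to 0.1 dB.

At ω = 49 rad/s:
zero (1 + j49·0.005) = 1 + j0.245 → |·| ≈ 1.0296, ∠ ≈ 13.77°
pole (1 + j49·1) = 1 + j49 → |·| ≈ 49.01, ∠ ≈ 88.83°
pole (1 + j49·0.04) = 1 + j1.96 → |·| ≈ 2.2004, ∠ ≈ 62.97°
|G| = 8 · 1.0296 / (49.01 · 2.2004) ≈ 0.076379
Gain = 20 log₁₀(0.076379) ≈ -22.34 dB

-22.3 dB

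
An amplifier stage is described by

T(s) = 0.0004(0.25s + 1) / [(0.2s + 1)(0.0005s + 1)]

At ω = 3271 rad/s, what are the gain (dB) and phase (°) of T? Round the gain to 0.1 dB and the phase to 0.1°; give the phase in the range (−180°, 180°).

At ω = 3271 rad/s:
zero (1 + j3271·0.25) = 1 + j817.75 → |·| ≈ 817.75, ∠ ≈ 89.93°
pole (1 + j3271·0.2) = 1 + j654.2 → |·| ≈ 654.2, ∠ ≈ 89.91°
pole (1 + j3271·0.0005) = 1 + j1.6355 → |·| ≈ 1.917, ∠ ≈ 58.56°
|T| = 0.0004 · 817.75 / (654.2 · 1.917) ≈ 0.00026082
Gain = 20 log₁₀(0.00026082) ≈ -71.67 dB
∠T = (89.93°) − (89.91° + 58.56°) = -58.54°

-71.7 dB, -58.5°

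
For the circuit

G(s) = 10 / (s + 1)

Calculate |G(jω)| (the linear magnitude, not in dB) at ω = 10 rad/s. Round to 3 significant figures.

0.995

Substitute s = j10:
Numerator: 10 = 10 + j0
Denominator: (j10) + 1 = 1 + j10
|N| = √(10² + 0²) ≈ 10, ∠N ≈ 0.00°
|D| = √(1² + 10²) ≈ 10.05, ∠D ≈ 84.29°
|G| = 10 / 10.05 ≈ 0.99502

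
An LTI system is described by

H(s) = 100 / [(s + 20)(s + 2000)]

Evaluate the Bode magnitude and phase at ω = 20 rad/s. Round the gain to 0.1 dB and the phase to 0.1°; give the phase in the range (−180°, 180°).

-55.1 dB, -45.6°

At s = jω = j20:
pole (s+20): 20 + j20 → |·| = √(20²+20²) = √800 ≈ 28.284, ∠ = arctan(20/20) ≈ 45.00°
pole (s+2000): 2000 + j20 → |·| = √(2000²+20²) = √4000400 ≈ 2000.1, ∠ = arctan(20/2000) ≈ 0.57°
|H| = 100 / 56571 ≈ 0.0017677
Gain = 20 log₁₀(0.0017677) ≈ -55.05 dB
∠H = 0.00° − 45.57° = -45.57°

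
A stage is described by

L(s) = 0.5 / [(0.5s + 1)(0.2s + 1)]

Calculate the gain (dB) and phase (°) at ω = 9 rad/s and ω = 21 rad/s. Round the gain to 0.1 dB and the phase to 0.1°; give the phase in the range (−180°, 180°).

ω = 9: -25.6 dB, -138.4°; ω = 21: -39.2 dB, -161.2°

At ω = 9 rad/s:
pole (1 + j9·0.5) = 1 + j4.5 → |·| ≈ 4.6098, ∠ ≈ 77.47°
pole (1 + j9·0.2) = 1 + j1.8 → |·| ≈ 2.0591, ∠ ≈ 60.95°
|L| = 0.5 · 1 / (4.6098 · 2.0591) ≈ 0.052676
Gain = 20 log₁₀(0.052676) ≈ -25.57 dB
∠L = (0°) − (77.47° + 60.95°) = -138.42°

At ω = 21 rad/s:
pole (1 + j21·0.5) = 1 + j10.5 → |·| ≈ 10.548, ∠ ≈ 84.56°
pole (1 + j21·0.2) = 1 + j4.2 → |·| ≈ 4.3174, ∠ ≈ 76.61°
|L| = 0.5 · 1 / (10.548 · 4.3174) ≈ 0.010979
Gain = 20 log₁₀(0.010979) ≈ -39.19 dB
∠L = (0°) − (84.56° + 76.61°) = -161.17°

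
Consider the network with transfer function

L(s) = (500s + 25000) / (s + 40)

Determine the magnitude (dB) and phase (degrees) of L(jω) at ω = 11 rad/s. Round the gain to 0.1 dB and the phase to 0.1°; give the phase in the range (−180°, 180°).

55.8 dB, -3.0°

Substitute s = j11:
Numerator: 500(j11) + 25000 = 25000 + j5500
Denominator: (j11) + 40 = 40 + j11
|N| = √(25000² + 5500²) ≈ 25598, ∠N ≈ 12.41°
|D| = √(40² + 11²) ≈ 41.485, ∠D ≈ 15.38°
|L| = 25598 / 41.485 ≈ 617.04
Gain = 20 log₁₀(617.04) ≈ 55.81 dB
∠L = 12.41° − 15.38° = -2.97°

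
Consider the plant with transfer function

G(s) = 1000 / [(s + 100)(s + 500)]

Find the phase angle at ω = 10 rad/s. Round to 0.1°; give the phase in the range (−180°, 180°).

At s = jω = j10:
pole (s+100): 100 + j10 → |·| = √(100²+10²) = √10100 ≈ 100.5, ∠ = arctan(10/100) ≈ 5.71°
pole (s+500): 500 + j10 → |·| = √(500²+10²) = √250100 ≈ 500.1, ∠ = arctan(10/500) ≈ 1.15°
∠G = 0.00° − 6.86° = -6.86°

-6.9°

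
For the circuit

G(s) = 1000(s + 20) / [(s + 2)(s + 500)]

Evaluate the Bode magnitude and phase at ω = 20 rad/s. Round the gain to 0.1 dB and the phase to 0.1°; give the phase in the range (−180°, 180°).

9.0 dB, -41.6°

At s = jω = j20:
zero (s+20): 20 + j20 → |·| = √(20²+20²) = √800 ≈ 28.284, ∠ = arctan(20/20) ≈ 45.00°
pole (s+2): 2 + j20 → |·| = √(2²+20²) = √404 ≈ 20.1, ∠ = arctan(20/2) ≈ 84.29°
pole (s+500): 500 + j20 → |·| = √(500²+20²) = √250400 ≈ 500.4, ∠ = arctan(20/500) ≈ 2.29°
|G| = 1000 · 28.284 / 10058 ≈ 2.8121
Gain = 20 log₁₀(2.8121) ≈ 8.98 dB
∠G = 45.00° − 86.58° = -41.58°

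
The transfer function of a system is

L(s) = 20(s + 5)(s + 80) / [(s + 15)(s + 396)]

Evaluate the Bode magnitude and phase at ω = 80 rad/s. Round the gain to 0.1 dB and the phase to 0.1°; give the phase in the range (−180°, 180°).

14.8 dB, 40.6°

At s = jω = j80:
zero (s+5): 5 + j80 → |·| = √(5²+80²) = √6425 ≈ 80.156, ∠ = arctan(80/5) ≈ 86.42°
zero (s+80): 80 + j80 → |·| = √(80²+80²) = √12800 ≈ 113.14, ∠ = arctan(80/80) ≈ 45.00°
pole (s+15): 15 + j80 → |·| = √(15²+80²) = √6625 ≈ 81.394, ∠ = arctan(80/15) ≈ 79.38°
pole (s+396): 396 + j80 → |·| = √(396²+80²) = √163216 ≈ 404, ∠ = arctan(80/396) ≈ 11.42°
|L| = 20 · 9068.8 / 32883 ≈ 5.5158
Gain = 20 log₁₀(5.5158) ≈ 14.83 dB
∠L = 131.42° − 90.80° = 40.62°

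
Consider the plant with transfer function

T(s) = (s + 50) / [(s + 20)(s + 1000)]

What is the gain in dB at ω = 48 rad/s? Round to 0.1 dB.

At s = jω = j48:
zero (s+50): 50 + j48 → |·| = √(50²+48²) = √4804 ≈ 69.311, ∠ = arctan(48/50) ≈ 43.83°
pole (s+20): 20 + j48 → |·| = √(20²+48²) = √2704 ≈ 52, ∠ = arctan(48/20) ≈ 67.38°
pole (s+1000): 1000 + j48 → |·| = √(1000²+48²) = √1002304 ≈ 1001.2, ∠ = arctan(48/1000) ≈ 2.75°
|T| = 1 · 69.311 / 52062 ≈ 0.0013313
Gain = 20 log₁₀(0.0013313) ≈ -57.51 dB

-57.5 dB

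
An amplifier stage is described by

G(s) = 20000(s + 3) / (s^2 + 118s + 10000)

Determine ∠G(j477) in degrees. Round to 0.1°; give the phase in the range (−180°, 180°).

-75.9°

At s = jω = j477:
zero (s+3): 3 + j477 → |·| = √(3²+477²) = √227538 ≈ 477.01, ∠ = arctan(477/3) ≈ 89.64°
quadratic: (j477)² + 118·j477 + 10000 = -217529 + j56286 → |·| ≈ 2.2469e+05, ∠ ≈ 165.49°
∠G = 89.64° − 165.49° = -75.85°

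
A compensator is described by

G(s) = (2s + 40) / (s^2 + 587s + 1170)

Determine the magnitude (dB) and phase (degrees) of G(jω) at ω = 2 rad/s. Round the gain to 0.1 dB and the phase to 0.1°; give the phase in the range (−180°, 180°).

-32.3 dB, -39.5°

Substitute s = j2:
Numerator: 2(j2) + 40 = 40 + j4
Denominator: (j2)^2 + 587(j2) + 1170 = 1166 + j1174
|N| = √(40² + 4²) ≈ 40.2, ∠N ≈ 5.71°
|D| = √(1166² + 1174²) ≈ 1654.6, ∠D ≈ 45.20°
|G| = 40.2 / 1654.6 ≈ 0.024296
Gain = 20 log₁₀(0.024296) ≈ -32.29 dB
∠G = 5.71° − 45.20° = -39.49°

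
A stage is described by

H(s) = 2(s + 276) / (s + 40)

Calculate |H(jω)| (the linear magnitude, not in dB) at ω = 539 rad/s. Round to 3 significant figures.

2.24

At s = jω = j539:
zero (s+276): 276 + j539 → |·| = √(276²+539²) = √366697 ≈ 605.56, ∠ = arctan(539/276) ≈ 62.88°
pole (s+40): 40 + j539 → |·| = √(40²+539²) = √292121 ≈ 540.48, ∠ = arctan(539/40) ≈ 85.76°
|H| = 2 · 605.56 / 540.48 ≈ 2.2408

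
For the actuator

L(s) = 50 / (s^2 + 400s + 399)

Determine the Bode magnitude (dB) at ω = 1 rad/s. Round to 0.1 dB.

Substitute s = j1:
Numerator: 50 = 50 + j0
Denominator: (j1)^2 + 400(j1) + 399 = 398 + j400
|N| = √(50² + 0²) ≈ 50, ∠N ≈ 0.00°
|D| = √(398² + 400²) ≈ 564.27, ∠D ≈ 45.14°
|L| = 50 / 564.27 ≈ 0.08861
Gain = 20 log₁₀(0.08861) ≈ -21.05 dB

-21.1 dB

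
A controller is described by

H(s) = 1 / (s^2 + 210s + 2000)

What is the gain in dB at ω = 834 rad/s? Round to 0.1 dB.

Substitute s = j834:
Numerator: 1 = 1 + j0
Denominator: (j834)^2 + 210(j834) + 2000 = -693556 + j175140
|N| = √(1² + 0²) ≈ 1, ∠N ≈ 0.00°
|D| = √(693556² + 175140²) ≈ 7.1533e+05, ∠D ≈ 165.83°
|H| = 1 / 7.1533e+05 ≈ 1.398e-06
Gain = 20 log₁₀(1.398e-06) ≈ -117.09 dB

-117.1 dB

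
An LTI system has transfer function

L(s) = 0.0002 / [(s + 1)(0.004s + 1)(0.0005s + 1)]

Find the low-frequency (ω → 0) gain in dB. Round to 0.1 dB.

L(0) = 0.0002 · 1 / 1 = 0.0002
20 log₁₀(0.0002) ≈ -73.98 dB

-74.0 dB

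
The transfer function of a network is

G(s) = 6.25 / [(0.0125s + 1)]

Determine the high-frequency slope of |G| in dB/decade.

-20 dB/decade

Each pole contributes −20 dB/decade at high frequency; each zero contributes +20 dB/decade.
Net: 0 zero(s) − 1 pole(s) → -20 dB/decade.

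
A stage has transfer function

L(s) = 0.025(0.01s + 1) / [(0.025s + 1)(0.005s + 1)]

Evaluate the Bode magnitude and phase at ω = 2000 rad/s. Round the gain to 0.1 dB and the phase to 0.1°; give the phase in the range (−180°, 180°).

-60.0 dB, -86.0°

At ω = 2000 rad/s:
zero (1 + j2000·0.01) = 1 + j20 → |·| ≈ 20.025, ∠ ≈ 87.14°
pole (1 + j2000·0.025) = 1 + j50 → |·| ≈ 50.01, ∠ ≈ 88.85°
pole (1 + j2000·0.005) = 1 + j10 → |·| ≈ 10.05, ∠ ≈ 84.29°
|L| = 0.025 · 20.025 / (50.01 · 10.05) ≈ 0.00099607
Gain = 20 log₁₀(0.00099607) ≈ -60.03 dB
∠L = (87.14°) − (88.85° + 84.29°) = -86.00°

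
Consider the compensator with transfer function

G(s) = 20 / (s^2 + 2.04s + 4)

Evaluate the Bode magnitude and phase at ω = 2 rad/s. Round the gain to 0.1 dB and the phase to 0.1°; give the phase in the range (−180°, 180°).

At s = jω = j2:
quadratic: (j2)² + 2.04·j2 + 4 = 0 + j4.08 → |·| ≈ 4.08, ∠ ≈ 90.00°
|G| = 20 / 4.08 ≈ 4.902
Gain = 20 log₁₀(4.902) ≈ 13.81 dB
∠G = 0.00° − 90.00° = -90.00°

13.8 dB, -90.0°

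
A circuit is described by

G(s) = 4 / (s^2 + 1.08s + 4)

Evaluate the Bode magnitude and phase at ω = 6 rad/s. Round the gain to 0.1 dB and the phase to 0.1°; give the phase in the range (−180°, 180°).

At s = jω = j6:
quadratic: (j6)² + 1.08·j6 + 4 = -32 + j6.48 → |·| ≈ 32.65, ∠ ≈ 168.55°
|G| = 4 / 32.65 ≈ 0.12251
Gain = 20 log₁₀(0.12251) ≈ -18.24 dB
∠G = 0.00° − 168.55° = -168.55°

-18.2 dB, -168.6°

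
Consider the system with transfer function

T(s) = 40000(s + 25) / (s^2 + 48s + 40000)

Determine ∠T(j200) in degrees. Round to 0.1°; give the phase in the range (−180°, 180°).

At s = jω = j200:
zero (s+25): 25 + j200 → |·| = √(25²+200²) = √40625 ≈ 201.56, ∠ = arctan(200/25) ≈ 82.87°
quadratic: (j200)² + 48·j200 + 40000 = 0 + j9600 → |·| ≈ 9600, ∠ ≈ 90.00°
∠T = 82.87° − 90.00° = -7.13°

-7.1°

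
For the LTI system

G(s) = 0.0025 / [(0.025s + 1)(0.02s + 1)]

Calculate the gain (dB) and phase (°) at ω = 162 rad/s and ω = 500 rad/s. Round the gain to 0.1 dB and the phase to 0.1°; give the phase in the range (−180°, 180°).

ω = 162: -75.1 dB, -149.0°; ω = 500: -94.1 dB, -169.7°

At ω = 162 rad/s:
pole (1 + j162·0.025) = 1 + j4.05 → |·| ≈ 4.1716, ∠ ≈ 76.13°
pole (1 + j162·0.02) = 1 + j3.24 → |·| ≈ 3.3908, ∠ ≈ 72.85°
|G| = 0.0025 · 1 / (4.1716 · 3.3908) ≈ 0.00017674
Gain = 20 log₁₀(0.00017674) ≈ -75.05 dB
∠G = (0°) − (76.13° + 72.85°) = -148.98°

At ω = 500 rad/s:
pole (1 + j500·0.025) = 1 + j12.5 → |·| ≈ 12.54, ∠ ≈ 85.43°
pole (1 + j500·0.02) = 1 + j10 → |·| ≈ 10.05, ∠ ≈ 84.29°
|G| = 0.0025 · 1 / (12.54 · 10.05) ≈ 1.9837e-05
Gain = 20 log₁₀(1.9837e-05) ≈ -94.05 dB
∠G = (0°) − (85.43° + 84.29°) = -169.72°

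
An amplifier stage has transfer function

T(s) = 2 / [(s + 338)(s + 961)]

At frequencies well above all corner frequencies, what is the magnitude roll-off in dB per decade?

Each pole contributes −20 dB/decade at high frequency; each zero contributes +20 dB/decade.
Net: 0 zero(s) − 2 pole(s) → -40 dB/decade.

-40 dB/decade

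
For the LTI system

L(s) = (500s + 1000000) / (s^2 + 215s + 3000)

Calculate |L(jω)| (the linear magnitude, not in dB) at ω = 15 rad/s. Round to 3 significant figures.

Substitute s = j15:
Numerator: 500(j15) + 1000000 = 1000000 + j7500
Denominator: (j15)^2 + 215(j15) + 3000 = 2775 + j3225
|N| = √(1000000² + 7500²) ≈ 1e+06, ∠N ≈ 0.43°
|D| = √(2775² + 3225²) ≈ 4254.6, ∠D ≈ 49.29°
|L| = 1e+06 / 4254.6 ≈ 235.04

235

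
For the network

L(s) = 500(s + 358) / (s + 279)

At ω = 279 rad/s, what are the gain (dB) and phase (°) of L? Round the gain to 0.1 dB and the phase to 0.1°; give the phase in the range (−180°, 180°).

55.2 dB, -7.1°

At s = jω = j279:
zero (s+358): 358 + j279 → |·| = √(358²+279²) = √206005 ≈ 453.88, ∠ = arctan(279/358) ≈ 37.93°
pole (s+279): 279 + j279 → |·| = √(279²+279²) = √155682 ≈ 394.57, ∠ = arctan(279/279) ≈ 45.00°
|L| = 500 · 453.88 / 394.57 ≈ 575.16
Gain = 20 log₁₀(575.16) ≈ 55.20 dB
∠L = 37.93° − 45.00° = -7.07°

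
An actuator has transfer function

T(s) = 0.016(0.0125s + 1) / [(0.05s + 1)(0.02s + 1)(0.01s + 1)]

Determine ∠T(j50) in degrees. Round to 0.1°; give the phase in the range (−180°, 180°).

At ω = 50 rad/s:
zero (1 + j50·0.0125) = 1 + j0.625 → |·| ≈ 1.1792, ∠ ≈ 32.01°
pole (1 + j50·0.05) = 1 + j2.5 → |·| ≈ 2.6926, ∠ ≈ 68.20°
pole (1 + j50·0.02) = 1 + j1 → |·| ≈ 1.4142, ∠ ≈ 45.00°
pole (1 + j50·0.01) = 1 + j0.5 → |·| ≈ 1.118, ∠ ≈ 26.57°
∠T = (32.01°) − (68.20° + 45.00° + 26.57°) = -107.76°

-107.8°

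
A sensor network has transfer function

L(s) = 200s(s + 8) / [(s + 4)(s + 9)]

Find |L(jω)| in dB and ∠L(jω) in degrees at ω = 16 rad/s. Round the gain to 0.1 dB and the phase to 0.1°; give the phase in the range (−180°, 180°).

At s = jω = j16:
zero (s+8): 8 + j16 → |·| = √(8²+16²) = √320 ≈ 17.889, ∠ = arctan(16/8) ≈ 63.43°
zero at origin: s = j16 → |·| = 16, ∠ = 90.00°
pole (s+4): 4 + j16 → |·| = √(4²+16²) = √272 ≈ 16.492, ∠ = arctan(16/4) ≈ 75.96°
pole (s+9): 9 + j16 → |·| = √(9²+16²) = √337 ≈ 18.358, ∠ = arctan(16/9) ≈ 60.64°
|L| = 200 · 286.22 / 302.76 ≈ 189.07
Gain = 20 log₁₀(189.07) ≈ 45.53 dB
∠L = 153.43° − 136.60° = 16.83°

45.5 dB, 16.8°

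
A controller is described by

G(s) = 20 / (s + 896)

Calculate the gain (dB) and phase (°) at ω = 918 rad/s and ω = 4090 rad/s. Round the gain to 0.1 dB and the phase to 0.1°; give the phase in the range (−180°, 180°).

Substitute s = j918:
Numerator: 20 = 20 + j0
Denominator: (j918) + 896 = 896 + j918
|N| = √(20² + 0²) ≈ 20, ∠N ≈ 0.00°
|D| = √(896² + 918²) ≈ 1282.8, ∠D ≈ 45.69°
|G| = 20 / 1282.8 ≈ 0.015591
Gain = 20 log₁₀(0.015591) ≈ -36.14 dB
∠G = 0.00° − 45.69° = -45.69°

Substitute s = j4090:
Numerator: 20 = 20 + j0
Denominator: (j4090) + 896 = 896 + j4090
|N| = √(20² + 0²) ≈ 20, ∠N ≈ 0.00°
|D| = √(896² + 4090²) ≈ 4187, ∠D ≈ 77.64°
|G| = 20 / 4187 ≈ 0.0047767
Gain = 20 log₁₀(0.0047767) ≈ -46.42 dB
∠G = 0.00° − 77.64° = -77.64°

ω = 918: -36.1 dB, -45.7°; ω = 4090: -46.4 dB, -77.6°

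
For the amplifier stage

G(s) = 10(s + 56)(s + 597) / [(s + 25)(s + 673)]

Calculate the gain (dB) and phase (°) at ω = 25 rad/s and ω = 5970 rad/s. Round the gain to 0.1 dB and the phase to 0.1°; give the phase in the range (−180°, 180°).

ω = 25: 23.7 dB, -20.7°; ω = 5970: 20.0 dB, 0.4°

At s = jω = j25:
zero (s+56): 56 + j25 → |·| = √(56²+25²) = √3761 ≈ 61.327, ∠ = arctan(25/56) ≈ 24.06°
zero (s+597): 597 + j25 → |·| = √(597²+25²) = √357034 ≈ 597.52, ∠ = arctan(25/597) ≈ 2.40°
pole (s+25): 25 + j25 → |·| = √(25²+25²) = √1250 ≈ 35.355, ∠ = arctan(25/25) ≈ 45.00°
pole (s+673): 673 + j25 → |·| = √(673²+25²) = √453554 ≈ 673.46, ∠ = arctan(25/673) ≈ 2.13°
|G| = 10 · 36644 / 23810 ≈ 15.39
Gain = 20 log₁₀(15.39) ≈ 23.74 dB
∠G = 26.46° − 47.13° = -20.67°

At s = jω = j5970:
zero (s+56): 56 + j5970 → |·| = √(56²+5970²) = √35644036 ≈ 5970.3, ∠ = arctan(5970/56) ≈ 89.46°
zero (s+597): 597 + j5970 → |·| = √(597²+5970²) = √35997309 ≈ 5999.8, ∠ = arctan(5970/597) ≈ 84.29°
pole (s+25): 25 + j5970 → |·| = √(25²+5970²) = √35641525 ≈ 5970.1, ∠ = arctan(5970/25) ≈ 89.76°
pole (s+673): 673 + j5970 → |·| = √(673²+5970²) = √36093829 ≈ 6007.8, ∠ = arctan(5970/673) ≈ 83.57°
|G| = 10 · 3.5821e+07 / 3.5867e+07 ≈ 9.9872
Gain = 20 log₁₀(9.9872) ≈ 19.99 dB
∠G = 173.75° − 173.33° = 0.42°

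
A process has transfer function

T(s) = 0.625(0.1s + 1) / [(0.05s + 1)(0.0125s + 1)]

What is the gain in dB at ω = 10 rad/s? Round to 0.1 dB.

-2.1 dB

At ω = 10 rad/s:
zero (1 + j10·0.1) = 1 + j1 → |·| ≈ 1.4142, ∠ ≈ 45.00°
pole (1 + j10·0.05) = 1 + j0.5 → |·| ≈ 1.118, ∠ ≈ 26.57°
pole (1 + j10·0.0125) = 1 + j0.125 → |·| ≈ 1.0078, ∠ ≈ 7.13°
|T| = 0.625 · 1.4142 / (1.118 · 1.0078) ≈ 0.78447
Gain = 20 log₁₀(0.78447) ≈ -2.11 dB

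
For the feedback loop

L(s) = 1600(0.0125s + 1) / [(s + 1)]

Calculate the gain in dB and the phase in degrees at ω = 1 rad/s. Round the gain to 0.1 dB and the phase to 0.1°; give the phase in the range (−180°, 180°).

61.1 dB, -44.3°

At ω = 1 rad/s:
zero (1 + j1·0.0125) = 1 + j0.0125 → |·| ≈ 1.0001, ∠ ≈ 0.72°
pole (1 + j1·1) = 1 + j1 → |·| ≈ 1.4142, ∠ ≈ 45.00°
|L| = 1600 · 1.0001 / (1.4142) ≈ 1131.5
Gain = 20 log₁₀(1131.5) ≈ 61.07 dB
∠L = (0.72°) − (45.00°) = -44.28°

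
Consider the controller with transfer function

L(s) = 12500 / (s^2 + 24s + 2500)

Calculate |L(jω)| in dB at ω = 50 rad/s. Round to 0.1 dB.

At s = jω = j50:
quadratic: (j50)² + 24·j50 + 2500 = 0 + j1200 → |·| ≈ 1200, ∠ ≈ 90.00°
|L| = 12500 / 1200 ≈ 10.417
Gain = 20 log₁₀(10.417) ≈ 20.35 dB

20.4 dB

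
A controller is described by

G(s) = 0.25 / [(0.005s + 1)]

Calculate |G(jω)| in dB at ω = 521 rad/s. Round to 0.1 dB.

At ω = 521 rad/s:
pole (1 + j521·0.005) = 1 + j2.605 → |·| ≈ 2.7903, ∠ ≈ 69.00°
|G| = 0.25 · 1 / (2.7903) ≈ 0.089596
Gain = 20 log₁₀(0.089596) ≈ -20.95 dB

-21.0 dB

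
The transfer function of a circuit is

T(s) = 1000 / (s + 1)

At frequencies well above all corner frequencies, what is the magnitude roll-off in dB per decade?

Each pole contributes −20 dB/decade at high frequency; each zero contributes +20 dB/decade.
Net: 0 zero(s) − 1 pole(s) → -20 dB/decade.

-20 dB/decade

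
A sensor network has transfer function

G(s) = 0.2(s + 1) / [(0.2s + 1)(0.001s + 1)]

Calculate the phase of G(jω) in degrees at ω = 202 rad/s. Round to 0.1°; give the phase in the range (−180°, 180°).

At ω = 202 rad/s:
zero (1 + j202·1) = 1 + j202 → |·| ≈ 202, ∠ ≈ 89.72°
pole (1 + j202·0.2) = 1 + j40.4 → |·| ≈ 40.412, ∠ ≈ 88.58°
pole (1 + j202·0.001) = 1 + j0.202 → |·| ≈ 1.0202, ∠ ≈ 11.42°
∠G = (89.72°) − (88.58° + 11.42°) = -10.28°

-10.3°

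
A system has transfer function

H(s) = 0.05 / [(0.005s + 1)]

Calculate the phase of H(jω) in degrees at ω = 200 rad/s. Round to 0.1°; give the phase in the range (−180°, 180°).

At ω = 200 rad/s:
pole (1 + j200·0.005) = 1 + j1 → |·| ≈ 1.4142, ∠ ≈ 45.00°
∠H = (0°) − (45.00°) = -45.00°

-45.0°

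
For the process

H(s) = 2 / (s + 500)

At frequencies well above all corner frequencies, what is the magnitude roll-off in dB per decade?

-20 dB/decade

Each pole contributes −20 dB/decade at high frequency; each zero contributes +20 dB/decade.
Net: 0 zero(s) − 1 pole(s) → -20 dB/decade.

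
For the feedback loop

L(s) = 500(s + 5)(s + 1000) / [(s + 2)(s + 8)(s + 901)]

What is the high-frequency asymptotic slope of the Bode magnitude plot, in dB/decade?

-20 dB/decade

Each pole contributes −20 dB/decade at high frequency; each zero contributes +20 dB/decade.
Net: 2 zero(s) − 3 pole(s) → -20 dB/decade.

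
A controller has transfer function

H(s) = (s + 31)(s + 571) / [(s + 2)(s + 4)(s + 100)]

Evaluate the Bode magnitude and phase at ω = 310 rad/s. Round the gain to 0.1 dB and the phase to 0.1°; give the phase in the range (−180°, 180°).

At s = jω = j310:
zero (s+31): 31 + j310 → |·| = √(31²+310²) = √97061 ≈ 311.55, ∠ = arctan(310/31) ≈ 84.29°
zero (s+571): 571 + j310 → |·| = √(571²+310²) = √422141 ≈ 649.72, ∠ = arctan(310/571) ≈ 28.50°
pole (s+2): 2 + j310 → |·| = √(2²+310²) = √96104 ≈ 310.01, ∠ = arctan(310/2) ≈ 89.63°
pole (s+4): 4 + j310 → |·| = √(4²+310²) = √96116 ≈ 310.03, ∠ = arctan(310/4) ≈ 89.26°
pole (s+100): 100 + j310 → |·| = √(100²+310²) = √106100 ≈ 325.73, ∠ = arctan(310/100) ≈ 72.12°
|H| = 1 · 2.0242e+05 / 3.1307e+07 ≈ 0.0064656
Gain = 20 log₁₀(0.0064656) ≈ -43.79 dB
∠H = 112.79° − 251.01° = -138.22°

-43.8 dB, -138.2°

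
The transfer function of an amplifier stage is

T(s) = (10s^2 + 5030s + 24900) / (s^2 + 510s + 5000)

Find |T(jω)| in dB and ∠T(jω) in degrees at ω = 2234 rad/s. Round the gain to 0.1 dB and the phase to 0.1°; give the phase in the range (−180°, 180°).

20.0 dB, 0.2°

Substitute s = j2234:
Numerator: 10(j2234)^2 + 5030(j2234) + 24900 = -49882660 + j11237020
Denominator: (j2234)^2 + 510(j2234) + 5000 = -4985756 + j1139340
|N| = √(49882660² + 11237020²) ≈ 5.1133e+07, ∠N ≈ 167.30°
|D| = √(4985756² + 1139340²) ≈ 5.1143e+06, ∠D ≈ 167.13°
|T| = 5.1133e+07 / 5.1143e+06 ≈ 9.998
Gain = 20 log₁₀(9.998) ≈ 20.00 dB
∠T = 167.30° − 167.13° = 0.17°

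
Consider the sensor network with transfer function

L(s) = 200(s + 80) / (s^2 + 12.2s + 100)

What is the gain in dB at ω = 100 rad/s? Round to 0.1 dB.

8.2 dB

At s = jω = j100:
zero (s+80): 80 + j100 → |·| = √(80²+100²) = √16400 ≈ 128.06, ∠ = arctan(100/80) ≈ 51.34°
quadratic: (j100)² + 12.2·j100 + 100 = -9900 + j1220 → |·| ≈ 9974.9, ∠ ≈ 172.97°
|L| = 200 · 128.06 / 9974.9 ≈ 2.5676
Gain = 20 log₁₀(2.5676) ≈ 8.19 dB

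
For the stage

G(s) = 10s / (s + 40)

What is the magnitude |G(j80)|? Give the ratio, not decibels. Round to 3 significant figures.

At s = jω = j80:
zero at origin: s = j80 → |·| = 80, ∠ = 90.00°
pole (s+40): 40 + j80 → |·| = √(40²+80²) = √8000 ≈ 89.443, ∠ = arctan(80/40) ≈ 63.43°
|G| = 10 · 80 / 89.443 ≈ 8.9442

8.94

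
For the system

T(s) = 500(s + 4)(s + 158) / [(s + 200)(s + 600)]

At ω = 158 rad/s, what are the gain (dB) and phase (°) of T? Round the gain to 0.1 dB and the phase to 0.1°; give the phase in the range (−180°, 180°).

At s = jω = j158:
zero (s+4): 4 + j158 → |·| = √(4²+158²) = √24980 ≈ 158.05, ∠ = arctan(158/4) ≈ 88.55°
zero (s+158): 158 + j158 → |·| = √(158²+158²) = √49928 ≈ 223.45, ∠ = arctan(158/158) ≈ 45.00°
pole (s+200): 200 + j158 → |·| = √(200²+158²) = √64964 ≈ 254.88, ∠ = arctan(158/200) ≈ 38.31°
pole (s+600): 600 + j158 → |·| = √(600²+158²) = √384964 ≈ 620.45, ∠ = arctan(158/600) ≈ 14.75°
|T| = 500 · 35316 / 1.5814e+05 ≈ 111.66
Gain = 20 log₁₀(111.66) ≈ 40.96 dB
∠T = 133.55° − 53.06° = 80.49°

41.0 dB, 80.5°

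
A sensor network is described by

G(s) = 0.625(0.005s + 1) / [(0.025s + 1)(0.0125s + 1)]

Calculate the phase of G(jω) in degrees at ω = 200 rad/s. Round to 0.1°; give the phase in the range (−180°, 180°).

At ω = 200 rad/s:
zero (1 + j200·0.005) = 1 + j1 → |·| ≈ 1.4142, ∠ ≈ 45.00°
pole (1 + j200·0.025) = 1 + j5 → |·| ≈ 5.099, ∠ ≈ 78.69°
pole (1 + j200·0.0125) = 1 + j2.5 → |·| ≈ 2.6926, ∠ ≈ 68.20°
∠G = (45.00°) − (78.69° + 68.20°) = -101.89°

-101.9°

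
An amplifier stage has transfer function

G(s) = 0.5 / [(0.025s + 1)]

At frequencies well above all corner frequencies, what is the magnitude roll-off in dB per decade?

Each pole contributes −20 dB/decade at high frequency; each zero contributes +20 dB/decade.
Net: 0 zero(s) − 1 pole(s) → -20 dB/decade.

-20 dB/decade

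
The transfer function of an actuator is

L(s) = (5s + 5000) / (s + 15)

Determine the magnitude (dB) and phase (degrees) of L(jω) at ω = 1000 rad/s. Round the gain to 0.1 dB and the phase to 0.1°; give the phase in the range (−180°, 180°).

17.0 dB, -44.1°

Substitute s = j1000:
Numerator: 5(j1000) + 5000 = 5000 + j5000
Denominator: (j1000) + 15 = 15 + j1000
|N| = √(5000² + 5000²) ≈ 7071.1, ∠N ≈ 45.00°
|D| = √(15² + 1000²) ≈ 1000.1, ∠D ≈ 89.14°
|L| = 7071.1 / 1000.1 ≈ 7.0704
Gain = 20 log₁₀(7.0704) ≈ 16.99 dB
∠L = 45.00° − 89.14° = -44.14°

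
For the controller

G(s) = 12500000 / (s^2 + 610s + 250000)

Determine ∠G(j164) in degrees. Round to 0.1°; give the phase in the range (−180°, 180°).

At s = jω = j164:
quadratic: (j164)² + 610·j164 + 250000 = 223104 + j100040 → |·| ≈ 2.4451e+05, ∠ ≈ 24.15°
∠G = 0.00° − 24.15° = -24.15°

-24.2°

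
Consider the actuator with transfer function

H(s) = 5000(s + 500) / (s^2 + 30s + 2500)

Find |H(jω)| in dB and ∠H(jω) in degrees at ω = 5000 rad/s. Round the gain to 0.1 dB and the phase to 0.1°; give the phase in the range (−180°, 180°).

At s = jω = j5000:
zero (s+500): 500 + j5000 → |·| = √(500²+5000²) = √25250000 ≈ 5024.9, ∠ = arctan(5000/500) ≈ 84.29°
quadratic: (j5000)² + 30·j5000 + 2500 = -24997500 + j150000 → |·| ≈ 2.4998e+07, ∠ ≈ 179.66°
|H| = 5000 · 5024.9 / 2.4998e+07 ≈ 1.0051
Gain = 20 log₁₀(1.0051) ≈ 0.04 dB
∠H = 84.29° − 179.66° = -95.37°

0.0 dB, -95.4°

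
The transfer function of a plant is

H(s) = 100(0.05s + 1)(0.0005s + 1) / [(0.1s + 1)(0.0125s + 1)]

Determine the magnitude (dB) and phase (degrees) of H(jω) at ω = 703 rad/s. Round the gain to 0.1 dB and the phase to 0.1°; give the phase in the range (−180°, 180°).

At ω = 703 rad/s:
zero (1 + j703·0.05) = 1 + j35.15 → |·| ≈ 35.164, ∠ ≈ 88.37°
zero (1 + j703·0.0005) = 1 + j0.3515 → |·| ≈ 1.06, ∠ ≈ 19.37°
pole (1 + j703·0.1) = 1 + j70.3 → |·| ≈ 70.307, ∠ ≈ 89.19°
pole (1 + j703·0.0125) = 1 + j8.7875 → |·| ≈ 8.8442, ∠ ≈ 83.51°
|H| = 100 · 35.164 · 1.06 / (70.307 · 8.8442) ≈ 5.9944
Gain = 20 log₁₀(5.9944) ≈ 15.55 dB
∠H = (88.37° + 19.37°) − (89.19° + 83.51°) = -64.96°

15.6 dB, -65.0°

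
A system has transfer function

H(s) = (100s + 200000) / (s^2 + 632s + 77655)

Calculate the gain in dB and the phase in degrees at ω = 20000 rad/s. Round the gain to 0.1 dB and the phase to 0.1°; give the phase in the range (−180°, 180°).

Substitute s = j20000:
Numerator: 100(j20000) + 200000 = 200000 + j2000000
Denominator: (j20000)^2 + 632(j20000) + 77655 = -399922345 + j12640000
|N| = √(200000² + 2000000²) ≈ 2.01e+06, ∠N ≈ 84.29°
|D| = √(399922345² + 12640000²) ≈ 4.0012e+08, ∠D ≈ 178.19°
|H| = 2.01e+06 / 4.0012e+08 ≈ 0.0050235
Gain = 20 log₁₀(0.0050235) ≈ -45.98 dB
∠H = 84.29° − 178.19° = -93.90°

-46.0 dB, -93.9°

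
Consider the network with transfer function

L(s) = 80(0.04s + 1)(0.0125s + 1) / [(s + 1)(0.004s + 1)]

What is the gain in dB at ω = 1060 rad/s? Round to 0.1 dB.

At ω = 1060 rad/s:
zero (1 + j1060·0.04) = 1 + j42.4 → |·| ≈ 42.412, ∠ ≈ 88.65°
zero (1 + j1060·0.0125) = 1 + j13.25 → |·| ≈ 13.288, ∠ ≈ 85.68°
pole (1 + j1060·1) = 1 + j1060 → |·| ≈ 1060, ∠ ≈ 89.95°
pole (1 + j1060·0.004) = 1 + j4.24 → |·| ≈ 4.3563, ∠ ≈ 76.73°
|L| = 80 · 42.412 · 13.288 / (1060 · 4.3563) ≈ 9.7637
Gain = 20 log₁₀(9.7637) ≈ 19.79 dB

19.8 dB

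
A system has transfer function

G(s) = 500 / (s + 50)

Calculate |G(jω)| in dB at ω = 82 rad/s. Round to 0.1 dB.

Substitute s = j82:
Numerator: 500 = 500 + j0
Denominator: (j82) + 50 = 50 + j82
|N| = √(500² + 0²) ≈ 500, ∠N ≈ 0.00°
|D| = √(50² + 82²) ≈ 96.042, ∠D ≈ 58.63°
|G| = 500 / 96.042 ≈ 5.2061
Gain = 20 log₁₀(5.2061) ≈ 14.33 dB

14.3 dB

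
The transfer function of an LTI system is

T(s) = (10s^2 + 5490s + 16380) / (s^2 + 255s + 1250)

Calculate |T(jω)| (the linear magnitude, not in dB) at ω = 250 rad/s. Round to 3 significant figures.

Substitute s = j250:
Numerator: 10(j250)^2 + 5490(j250) + 16380 = -608620 + j1372500
Denominator: (j250)^2 + 255(j250) + 1250 = -61250 + j63750
|N| = √(608620² + 1372500²) ≈ 1.5014e+06, ∠N ≈ 113.91°
|D| = √(61250² + 63750²) ≈ 88406, ∠D ≈ 133.85°
|T| = 1.5014e+06 / 88406 ≈ 16.983

17.0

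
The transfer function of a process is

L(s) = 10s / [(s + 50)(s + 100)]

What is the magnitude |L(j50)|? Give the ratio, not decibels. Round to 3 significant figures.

At s = jω = j50:
zero at origin: s = j50 → |·| = 50, ∠ = 90.00°
pole (s+50): 50 + j50 → |·| = √(50²+50²) = √5000 ≈ 70.711, ∠ = arctan(50/50) ≈ 45.00°
pole (s+100): 100 + j50 → |·| = √(100²+50²) = √12500 ≈ 111.8, ∠ = arctan(50/100) ≈ 26.57°
|L| = 10 · 50 / 7905.5 ≈ 0.063247

0.0632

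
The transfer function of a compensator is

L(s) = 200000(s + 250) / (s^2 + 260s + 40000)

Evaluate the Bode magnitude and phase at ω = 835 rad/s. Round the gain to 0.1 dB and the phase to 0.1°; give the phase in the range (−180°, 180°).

48.0 dB, -88.4°

At s = jω = j835:
zero (s+250): 250 + j835 → |·| = √(250²+835²) = √759725 ≈ 871.62, ∠ = arctan(835/250) ≈ 73.33°
quadratic: (j835)² + 260·j835 + 40000 = -657225 + j217100 → |·| ≈ 6.9215e+05, ∠ ≈ 161.72°
|L| = 200000 · 871.62 / 6.9215e+05 ≈ 251.86
Gain = 20 log₁₀(251.86) ≈ 48.02 dB
∠L = 73.33° − 161.72° = -88.39°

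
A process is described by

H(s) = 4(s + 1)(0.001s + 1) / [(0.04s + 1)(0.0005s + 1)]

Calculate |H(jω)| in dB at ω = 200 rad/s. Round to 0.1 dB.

40.1 dB

At ω = 200 rad/s:
zero (1 + j200·1) = 1 + j200 → |·| ≈ 200, ∠ ≈ 89.71°
zero (1 + j200·0.001) = 1 + j0.2 → |·| ≈ 1.0198, ∠ ≈ 11.31°
pole (1 + j200·0.04) = 1 + j8 → |·| ≈ 8.0623, ∠ ≈ 82.87°
pole (1 + j200·0.0005) = 1 + j0.1 → |·| ≈ 1.005, ∠ ≈ 5.71°
|H| = 4 · 200 · 1.0198 / (8.0623 · 1.005) ≈ 100.69
Gain = 20 log₁₀(100.69) ≈ 40.06 dB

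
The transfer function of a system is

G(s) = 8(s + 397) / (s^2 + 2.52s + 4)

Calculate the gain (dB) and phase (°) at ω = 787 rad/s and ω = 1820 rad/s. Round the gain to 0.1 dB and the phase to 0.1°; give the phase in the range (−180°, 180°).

At s = jω = j787:
zero (s+397): 397 + j787 → |·| = √(397²+787²) = √776978 ≈ 881.46, ∠ = arctan(787/397) ≈ 63.23°
quadratic: (j787)² + 2.52·j787 + 4 = -619365 + j1983.24 → |·| ≈ 6.1937e+05, ∠ ≈ 179.82°
|G| = 8 · 881.46 / 6.1937e+05 ≈ 0.011385
Gain = 20 log₁₀(0.011385) ≈ -38.87 dB
∠G = 63.23° − 179.82° = -116.59°

At s = jω = j1820:
zero (s+397): 397 + j1820 → |·| = √(397²+1820²) = √3470009 ≈ 1862.8, ∠ = arctan(1820/397) ≈ 77.69°
quadratic: (j1820)² + 2.52·j1820 + 4 = -3312396 + j4586.4 → |·| ≈ 3.3124e+06, ∠ ≈ 179.92°
|G| = 8 · 1862.8 / 3.3124e+06 ≈ 0.004499
Gain = 20 log₁₀(0.004499) ≈ -46.94 dB
∠G = 77.69° − 179.92° = -102.23°

ω = 787: -38.9 dB, -116.6°; ω = 1820: -46.9 dB, -102.2°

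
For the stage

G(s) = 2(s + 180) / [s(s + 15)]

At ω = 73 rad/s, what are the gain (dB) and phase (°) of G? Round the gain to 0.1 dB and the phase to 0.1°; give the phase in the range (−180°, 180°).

At s = jω = j73:
zero (s+180): 180 + j73 → |·| = √(180²+73²) = √37729 ≈ 194.24, ∠ = arctan(73/180) ≈ 22.08°
pole (s+15): 15 + j73 → |·| = √(15²+73²) = √5554 ≈ 74.525, ∠ = arctan(73/15) ≈ 78.39°
pole at origin: |s| = 73, ∠ = 90.00° (in denominator)
|G| = 2 · 194.24 / 5440.3 ≈ 0.071408
Gain = 20 log₁₀(0.071408) ≈ -22.93 dB
∠G = 22.08° − 168.39° = -146.31°

-22.9 dB, -146.3°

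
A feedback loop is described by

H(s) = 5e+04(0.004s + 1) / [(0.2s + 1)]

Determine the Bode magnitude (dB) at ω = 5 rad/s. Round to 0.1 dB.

At ω = 5 rad/s:
zero (1 + j5·0.004) = 1 + j0.02 → |·| ≈ 1.0002, ∠ ≈ 1.15°
pole (1 + j5·0.2) = 1 + j1 → |·| ≈ 1.4142, ∠ ≈ 45.00°
|H| = 5e+04 · 1.0002 / (1.4142) ≈ 35363
Gain = 20 log₁₀(35363) ≈ 90.97 dB

91.0 dB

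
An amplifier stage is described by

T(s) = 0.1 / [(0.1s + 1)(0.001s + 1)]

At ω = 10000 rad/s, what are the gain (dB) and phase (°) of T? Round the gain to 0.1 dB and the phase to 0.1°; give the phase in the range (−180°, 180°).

At ω = 10000 rad/s:
pole (1 + j10000·0.1) = 1 + j1000 → |·| ≈ 1000, ∠ ≈ 89.94°
pole (1 + j10000·0.001) = 1 + j10 → |·| ≈ 10.05, ∠ ≈ 84.29°
|T| = 0.1 · 1 / (1000 · 10.05) ≈ 9.9502e-06
Gain = 20 log₁₀(9.9502e-06) ≈ -100.04 dB
∠T = (0°) − (89.94° + 84.29°) = -174.23°

-100.0 dB, -174.2°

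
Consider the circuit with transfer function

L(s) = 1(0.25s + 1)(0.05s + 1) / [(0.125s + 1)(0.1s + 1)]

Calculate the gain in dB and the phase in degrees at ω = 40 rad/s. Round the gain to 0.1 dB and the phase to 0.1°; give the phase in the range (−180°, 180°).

0.6 dB, -6.9°

At ω = 40 rad/s:
zero (1 + j40·0.25) = 1 + j10 → |·| ≈ 10.05, ∠ ≈ 84.29°
zero (1 + j40·0.05) = 1 + j2 → |·| ≈ 2.2361, ∠ ≈ 63.43°
pole (1 + j40·0.125) = 1 + j5 → |·| ≈ 5.099, ∠ ≈ 78.69°
pole (1 + j40·0.1) = 1 + j4 → |·| ≈ 4.1231, ∠ ≈ 75.96°
|L| = 1 · 10.05 · 2.2361 / (5.099 · 4.1231) ≈ 1.0689
Gain = 20 log₁₀(1.0689) ≈ 0.58 dB
∠L = (84.29° + 63.43°) − (78.69° + 75.96°) = -6.93°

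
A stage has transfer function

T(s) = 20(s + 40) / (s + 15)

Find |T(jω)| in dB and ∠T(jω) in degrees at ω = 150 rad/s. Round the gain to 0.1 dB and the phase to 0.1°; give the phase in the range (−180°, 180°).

26.3 dB, -9.2°

At s = jω = j150:
zero (s+40): 40 + j150 → |·| = √(40²+150²) = √24100 ≈ 155.24, ∠ = arctan(150/40) ≈ 75.07°
pole (s+15): 15 + j150 → |·| = √(15²+150²) = √22725 ≈ 150.75, ∠ = arctan(150/15) ≈ 84.29°
|T| = 20 · 155.24 / 150.75 ≈ 20.596
Gain = 20 log₁₀(20.596) ≈ 26.28 dB
∠T = 75.07° − 84.29° = -9.22°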